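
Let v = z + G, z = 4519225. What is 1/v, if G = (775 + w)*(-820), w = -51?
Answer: 1/3925545 ≈ 2.5474e-7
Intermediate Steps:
G = -593680 (G = (775 - 51)*(-820) = 724*(-820) = -593680)
v = 3925545 (v = 4519225 - 593680 = 3925545)
1/v = 1/3925545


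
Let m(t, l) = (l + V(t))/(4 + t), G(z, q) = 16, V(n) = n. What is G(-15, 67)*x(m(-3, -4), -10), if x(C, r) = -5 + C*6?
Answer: -752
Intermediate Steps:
m(t, l) = (l + t)/(4 + t)
x(C, r) = -5 + 6*C
G(-15, 67)*x(m(-3, -4), -10) = 16*(-5 + 6*((-4 - 3)/(4 - 3))) = 16*(-5 + 6*(-7/1)) = 16*(-5 + 6*(1*(-7))) = 16*(-5 + 6*(-7)) = 16*(-5 - 42) = 16*(-47) = -752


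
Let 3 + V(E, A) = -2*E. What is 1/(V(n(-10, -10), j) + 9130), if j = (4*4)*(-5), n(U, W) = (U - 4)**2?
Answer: 1/8735 ≈ 0.00011448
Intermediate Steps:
n(U, W) = (-4 + U)**2
j = -80 (j = 16*(-5) = -80)
V(E, A) = -3 - 2*E
1/(V(n(-10, -10), j) + 9130) = 1/((-3 - 2*(-4 - 10)**2) + 9130) = 1/((-3 - 2*(-14)**2) + 9130) = 1/((-3 - 2*196) + 9130) = 1/((-3 - 392) + 9130) = 1/(-395 + 9130) = 1/8735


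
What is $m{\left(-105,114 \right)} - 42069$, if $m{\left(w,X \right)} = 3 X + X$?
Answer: $-41613$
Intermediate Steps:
$m{\left(w,X \right)} = 4 X$
$m{\left(-105,114 \right)} - 42069 = 4 \cdot 114 - 42069 = 456 - 42069 = -41613$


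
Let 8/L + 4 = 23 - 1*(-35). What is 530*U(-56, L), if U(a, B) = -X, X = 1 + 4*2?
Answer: -4770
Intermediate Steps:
L = 4/27 (L = 8/(-4 + (23 - 1*(-35))) = 8/(-4 + (23 + 35)) = 8/(-4 + 58) = 8/54 = 8*(1/54) = 4/27 ≈ 0.14815)
X = 9 (X = 1 + 8 = 9)
U(a, B) = -9 (U(a, B) = -1*9 = -9)
530*U(-56, L) = 530*(-9) = -4770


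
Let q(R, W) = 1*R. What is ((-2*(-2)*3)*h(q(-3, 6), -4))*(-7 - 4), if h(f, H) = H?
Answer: 528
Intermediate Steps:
q(R, W) = R
((-2*(-2)*3)*h(q(-3, 6), -4))*(-7 - 4) = ((-2*(-2)*3)*(-4))*(-7 - 4) = ((4*3)*(-4))*(-11) = (12*(-4))*(-11) = -48*(-11) = 528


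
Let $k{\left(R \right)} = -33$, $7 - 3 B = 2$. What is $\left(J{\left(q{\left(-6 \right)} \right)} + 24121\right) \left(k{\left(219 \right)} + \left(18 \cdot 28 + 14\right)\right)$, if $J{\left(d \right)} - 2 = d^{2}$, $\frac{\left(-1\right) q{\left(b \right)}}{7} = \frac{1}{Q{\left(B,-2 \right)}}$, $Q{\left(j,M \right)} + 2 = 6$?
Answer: $\frac{187218245}{16} \approx 1.1701 \cdot 10^{7}$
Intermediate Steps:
$B = \frac{5}{3}$ ($B = \frac{7}{3} - \frac{2}{3} = \frac{5}{3} \approx 1.6667$)
$Q{\left(j,M \right)} = 4$ ($Q{\left(j,M \right)} = -2 + 6 = 4$)
$q{\left(b \right)} = - \frac{7}{4}$
$J{\left(d \right)} = 2 + d^{2}$
$\left(J{\left(q{\left(-6 \right)} \right)} + 24121\right) \left(k{\left(219 \right)} + \left(18 \cdot 28 + 14\right)\right) = \left(\left(2 + \left(- \frac{7}{4}\right)^{2}\right) + 24121\right) \left(-33 + \left(18 \cdot 28 + 14\right)\right) = \left(\left(2 + \frac{49}{16}\right) + 24121\right) \left(-33 + \left(504 + 14\right)\right) = \left(\frac{81}{16} + 24121\right) \left(-33 + 518\right) = \frac{386017}{16} \cdot 485 = \frac{187218245}{16}$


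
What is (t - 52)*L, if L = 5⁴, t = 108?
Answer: 35000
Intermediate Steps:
L = 625
(t - 52)*L = (108 - 52)*625 = 56*625 = 35000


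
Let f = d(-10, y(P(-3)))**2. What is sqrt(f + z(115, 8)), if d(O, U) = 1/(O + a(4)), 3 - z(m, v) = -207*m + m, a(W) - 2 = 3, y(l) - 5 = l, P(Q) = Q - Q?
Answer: 3*sqrt(65814)/5 ≈ 153.93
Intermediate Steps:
P(Q) = 0
y(l) = 5 + l
a(W) = 5 (a(W) = 2 + 3 = 5)
z(m, v) = 3 + 206*m (z(m, v) = 3 - (-207*m + m) = 3 - (-206)*m = 3 + 206*m)
d(O, U) = 1/(5 + O) (d(O, U) = 1/(O + 5) = 1/(5 + O))
f = 1/25 (f = (1/(5 - 10))**2 = (1/(-5))**2 = (-1/5)**2 = 1/25 ≈ 0.040000)
sqrt(f + z(115, 8)) = sqrt(1/25 + (3 + 206*115)) = sqrt(1/25 + (3 + 23690)) = sqrt(1/25 + 23693) = sqrt(592326/25) = 3*sqrt(65814)/5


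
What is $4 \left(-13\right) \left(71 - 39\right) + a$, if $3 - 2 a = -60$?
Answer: $- \frac{3265}{2} \approx -1632.5$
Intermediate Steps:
$a = \frac{63}{2}$ ($a = \frac{3}{2} - -30 = \frac{3}{2} + 30 = \frac{63}{2} \approx 31.5$)
$4 \left(-13\right) \left(71 - 39\right) + a = 4 \left(-13\right) \left(71 - 39\right) + \frac{63}{2} = - 52 \left(71 - 39\right) + \frac{63}{2} = \left(-52\right) 32 + \frac{63}{2} = -1664 + \frac{63}{2} = - \frac{3265}{2}$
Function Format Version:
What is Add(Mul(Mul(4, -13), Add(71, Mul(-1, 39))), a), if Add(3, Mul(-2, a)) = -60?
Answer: Rational(-3265, 2) ≈ -1632.5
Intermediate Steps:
a = Rational(63, 2) (a = Add(Rational(3, 2), Mul(Rational(-1, 2), -60)) = Add(Rational(3, 2), 30) = Rational(63, 2) ≈ 31.500)
Add(Mul(Mul(4, -13), Add(71, Mul(-1, 39))), a) = Add(Mul(Mul(4, -13), Add(71, Mul(-1, 39))), Rational(63, 2)) = Add(Mul(-52, Add(71, -39)), Rational(63, 2)) = Add(Mul(-52, 32), Rational(63, 2)) = Add(-1664, Rational(63, 2)) = Rational(-3265, 2)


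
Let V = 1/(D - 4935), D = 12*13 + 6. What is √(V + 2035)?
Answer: √46360406742/4773 ≈ 45.111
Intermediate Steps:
D = 162 (D = 156 + 6 = 162)
V = -1/4773 (V = 1/(162 - 4935) = 1/(-4773) = -1/4773 ≈ -0.00020951)
√(V + 2035) = √(-1/4773 + 2035) = √(9713054/4773) = √46360406742/4773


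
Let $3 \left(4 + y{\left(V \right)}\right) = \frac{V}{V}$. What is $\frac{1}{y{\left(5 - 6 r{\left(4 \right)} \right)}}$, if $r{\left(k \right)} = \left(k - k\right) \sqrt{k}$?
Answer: $- \frac{3}{11} \approx -0.27273$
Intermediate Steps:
$r{\left(k \right)} = 0$ ($r{\left(k \right)} = 0 \sqrt{k} = 0$)
$y{\left(V \right)} = - \frac{11}{3}$ ($y{\left(V \right)} = -4 + \frac{V \frac{1}{V}}{3} = -4 + \frac{1}{3} \cdot 1 = -4 + \frac{1}{3} = - \frac{11}{3}$)
$\frac{1}{y{\left(5 - 6 r{\left(4 \right)} \right)}} = \frac{1}{- \frac{11}{3}} = - \frac{3}{11}$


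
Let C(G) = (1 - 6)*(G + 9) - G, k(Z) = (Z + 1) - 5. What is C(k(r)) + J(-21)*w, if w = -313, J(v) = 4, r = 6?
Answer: -1309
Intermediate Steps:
k(Z) = -4 + Z (k(Z) = (1 + Z) - 5 = -4 + Z)
C(G) = -45 - 6*G (C(G) = -5*(9 + G) - G = (-45 - 5*G) - G = -45 - 6*G)
C(k(r)) + J(-21)*w = (-45 - 6*(-4 + 6)) + 4*(-313) = (-45 - 6*2) - 1252 = (-45 - 12) - 1252 = -57 - 1252 = -1309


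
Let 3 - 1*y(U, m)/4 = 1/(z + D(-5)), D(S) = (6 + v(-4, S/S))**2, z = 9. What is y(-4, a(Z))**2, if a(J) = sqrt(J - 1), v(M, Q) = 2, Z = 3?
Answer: 760384/5329 ≈ 142.69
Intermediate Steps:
D(S) = 64 (D(S) = (6 + 2)**2 = 8**2 = 64)
a(J) = sqrt(-1 + J)
y(U, m) = 872/73 (y(U, m) = 12 - 4/(9 + 64) = 12 - 4/73 = 872/73)
y(-4, a(Z))**2 = (872/73)**2 = 760384/5329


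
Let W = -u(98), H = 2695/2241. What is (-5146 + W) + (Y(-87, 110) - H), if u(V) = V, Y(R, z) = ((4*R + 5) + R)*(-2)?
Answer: -9827239/2241 ≈ -4385.2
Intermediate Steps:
Y(R, z) = -10 - 10*R (Y(R, z) = ((5 + 4*R) + R)*(-2) = (5 + 5*R)*(-2) = -10 - 10*R)
H = 2695/2241 (H = 2695*(1/2241) = 2695/2241 ≈ 1.2026)
W = -98 (W = -1*98 = -98)
(-5146 + W) + (Y(-87, 110) - H) = (-5146 - 98) + ((-10 - 10*(-87)) - 1*2695/2241) = -5244 + ((-10 + 870) - 2695/2241) = -5244 + (860 - 2695/2241) = -5244 + 1924565/2241 = -9827239/2241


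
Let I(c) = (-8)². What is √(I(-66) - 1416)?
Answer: 26*I*√2 ≈ 36.77*I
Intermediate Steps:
I(c) = 64
√(I(-66) - 1416) = √(64 - 1416) = √(-1352) = 26*I*√2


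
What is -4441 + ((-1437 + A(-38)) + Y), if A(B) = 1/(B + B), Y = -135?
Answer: -456989/76 ≈ -6013.0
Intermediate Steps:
A(B) = 1/(2*B)
-4441 + ((-1437 + A(-38)) + Y) = -4441 + ((-1437 + (½)/(-38)) - 135) = -4441 + ((-1437 + (½)*(-1/38)) - 135) = -4441 + ((-1437 - 1/76) - 135) = -4441 + (-109213/76 - 135) = -4441 - 119473/76 = -456989/76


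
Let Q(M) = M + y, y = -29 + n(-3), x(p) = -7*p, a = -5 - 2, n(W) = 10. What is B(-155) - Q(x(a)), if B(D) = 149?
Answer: 119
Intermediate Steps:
a = -7
y = -19 (y = -29 + 10 = -19)
Q(M) = -19 + M (Q(M) = M - 19 = -19 + M)
B(-155) - Q(x(a)) = 149 - (-19 - 7*(-7)) = 149 - (-19 + 49) = 149 - 1*30 = 149 - 30 = 119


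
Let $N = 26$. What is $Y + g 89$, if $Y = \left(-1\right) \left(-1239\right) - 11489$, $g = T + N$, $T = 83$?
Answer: $-549$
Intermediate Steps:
$g = 109$ ($g = 83 + 26 = 109$)
$Y = -10250$ ($Y = 1239 - 11489 = -10250$)
$Y + g 89 = -10250 + 109 \cdot 89 = -10250 + 9701 = -549$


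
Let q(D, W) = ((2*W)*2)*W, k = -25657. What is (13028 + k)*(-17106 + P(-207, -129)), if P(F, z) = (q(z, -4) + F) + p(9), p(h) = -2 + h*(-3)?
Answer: 218203862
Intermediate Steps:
p(h) = -2 - 3*h
q(D, W) = 4*W² (q(D, W) = (4*W)*W = 4*W²)
P(F, z) = 35 + F (P(F, z) = (4*(-4)² + F) + (-2 - 3*9) = (4*16 + F) + (-2 - 27) = (64 + F) - 29 = 35 + F)
(13028 + k)*(-17106 + P(-207, -129)) = (13028 - 25657)*(-17106 + (35 - 207)) = -12629*(-17106 - 172) = -12629*(-17278) = 218203862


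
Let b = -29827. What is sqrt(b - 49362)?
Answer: I*sqrt(79189) ≈ 281.41*I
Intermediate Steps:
sqrt(b - 49362) = sqrt(-29827 - 49362) = sqrt(-79189) = I*sqrt(79189)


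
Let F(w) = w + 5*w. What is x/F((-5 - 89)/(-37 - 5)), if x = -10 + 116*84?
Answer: 34069/47 ≈ 724.87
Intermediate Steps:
x = 9734 (x = -10 + 9744 = 9734)
F(w) = 6*w
x/F((-5 - 89)/(-37 - 5)) = 9734/((6*((-5 - 89)/(-37 - 5)))) = 9734/((6*(-94/(-42)))) = 9734/((6*(-94*(-1/42)))) = 9734/((6*(47/21))) = 9734/(94/7) = 9734*(7/94) = 34069/47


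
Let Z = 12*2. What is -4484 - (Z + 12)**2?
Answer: -5780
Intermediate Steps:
Z = 24
-4484 - (Z + 12)**2 = -4484 - (24 + 12)**2 = -4484 - 1*36**2 = -4484 - 1*1296 = -4484 - 1296 = -5780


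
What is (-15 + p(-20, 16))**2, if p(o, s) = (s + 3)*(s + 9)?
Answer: 211600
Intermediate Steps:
p(o, s) = (3 + s)*(9 + s)
(-15 + p(-20, 16))**2 = (-15 + (27 + 16**2 + 12*16))**2 = (-15 + (27 + 256 + 192))**2 = (-15 + 475)**2 = 460**2 = 211600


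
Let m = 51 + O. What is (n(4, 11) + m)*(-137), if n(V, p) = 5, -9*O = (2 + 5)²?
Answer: -62335/9 ≈ -6926.1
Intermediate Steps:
O = -49/9 (O = -(2 + 5)²/9 = -⅑*7² = -⅑*49 = -49/9 ≈ -5.4444)
m = 410/9 (m = 51 - 49/9 = 410/9 ≈ 45.556)
(n(4, 11) + m)*(-137) = (5 + 410/9)*(-137) = (455/9)*(-137) = -62335/9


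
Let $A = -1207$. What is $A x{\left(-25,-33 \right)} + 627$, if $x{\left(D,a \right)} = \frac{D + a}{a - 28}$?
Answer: $- \frac{31759}{61} \approx -520.64$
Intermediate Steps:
$x{\left(D,a \right)} = \frac{D + a}{-28 + a}$
$A x{\left(-25,-33 \right)} + 627 = - 1207 \frac{-25 - 33}{-28 - 33} + 627 = - 1207 \frac{1}{-61} \left(-58\right) + 627 = - 1207 \left(\left(- \frac{1}{61}\right) \left(-58\right)\right) + 627 = \left(-1207\right) \frac{58}{61} + 627 = - \frac{70006}{61} + 627 = - \frac{31759}{61}$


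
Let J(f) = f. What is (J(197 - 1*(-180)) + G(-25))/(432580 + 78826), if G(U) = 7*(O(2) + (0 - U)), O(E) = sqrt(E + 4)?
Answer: 276/255703 + sqrt(6)/73058 ≈ 0.0011129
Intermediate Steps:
O(E) = sqrt(4 + E)
G(U) = -7*U + 7*sqrt(6) (G(U) = 7*(sqrt(4 + 2) + (0 - U)) = 7*(sqrt(6) - U) = -7*U + 7*sqrt(6))
(J(197 - 1*(-180)) + G(-25))/(432580 + 78826) = ((197 - 1*(-180)) + (-7*(-25) + 7*sqrt(6)))/(432580 + 78826) = ((197 + 180) + (175 + 7*sqrt(6)))/511406 = (377 + (175 + 7*sqrt(6)))*(1/511406) = (552 + 7*sqrt(6))*(1/511406) = 276/255703 + sqrt(6)/73058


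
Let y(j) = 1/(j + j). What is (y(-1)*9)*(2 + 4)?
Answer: -27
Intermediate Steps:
y(j) = 1/(2*j)
(y(-1)*9)*(2 + 4) = (((½)/(-1))*9)*(2 + 4) = (((½)*(-1))*9)*6 = -½*9*6 = -9/2*6 = -27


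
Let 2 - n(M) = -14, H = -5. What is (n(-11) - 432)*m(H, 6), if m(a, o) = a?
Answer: 2080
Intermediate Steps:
n(M) = 16 (n(M) = 2 - 1*(-14) = 2 + 14 = 16)
(n(-11) - 432)*m(H, 6) = (16 - 432)*(-5) = -416*(-5) = 2080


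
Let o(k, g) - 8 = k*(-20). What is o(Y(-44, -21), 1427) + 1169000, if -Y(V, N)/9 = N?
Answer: 1165228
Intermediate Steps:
Y(V, N) = -9*N
o(k, g) = 8 - 20*k (o(k, g) = 8 + k*(-20) = 8 - 20*k)
o(Y(-44, -21), 1427) + 1169000 = (8 - (-180)*(-21)) + 1169000 = (8 - 20*189) + 1169000 = (8 - 3780) + 1169000 = -3772 + 1169000 = 1165228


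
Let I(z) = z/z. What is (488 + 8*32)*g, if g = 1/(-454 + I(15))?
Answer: -248/151 ≈ -1.6424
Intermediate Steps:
I(z) = 1
g = -1/453 (g = 1/(-454 + 1) = 1/(-453) = -1/453 ≈ -0.0022075)
(488 + 8*32)*g = (488 + 8*32)*(-1/453) = (488 + 256)*(-1/453) = 744*(-1/453) = -248/151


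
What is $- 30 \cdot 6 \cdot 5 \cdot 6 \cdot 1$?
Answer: $-5400$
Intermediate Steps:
$- 30 \cdot 6 \cdot 5 \cdot 6 \cdot 1 = \left(-30\right) 30 \cdot 6 = \left(-900\right) 6 = -5400$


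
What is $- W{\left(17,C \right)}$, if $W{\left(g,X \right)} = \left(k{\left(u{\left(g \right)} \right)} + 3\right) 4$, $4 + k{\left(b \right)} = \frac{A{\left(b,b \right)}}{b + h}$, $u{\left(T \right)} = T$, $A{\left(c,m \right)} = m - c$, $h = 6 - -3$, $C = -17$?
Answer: $4$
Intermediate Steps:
$h = 9$ ($h = 6 + 3 = 9$)
$k{\left(b \right)} = -4$ ($k{\left(b \right)} = -4 + \frac{b - b}{b + 9} = -4 + \frac{0}{9 + b} = -4 + 0 = -4$)
$W{\left(g,X \right)} = -4$ ($W{\left(g,X \right)} = \left(-4 + 3\right) 4 = \left(-1\right) 4 = -4$)
$- W{\left(17,C \right)} = \left(-1\right) \left(-4\right) = 4$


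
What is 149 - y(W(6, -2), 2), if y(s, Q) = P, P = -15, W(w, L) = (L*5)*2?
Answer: 164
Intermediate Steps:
W(w, L) = 10*L (W(w, L) = (5*L)*2 = 10*L)
y(s, Q) = -15
149 - y(W(6, -2), 2) = 149 - 1*(-15) = 149 + 15 = 164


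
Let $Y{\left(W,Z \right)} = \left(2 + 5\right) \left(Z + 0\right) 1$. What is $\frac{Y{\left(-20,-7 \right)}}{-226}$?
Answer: $\frac{49}{226} \approx 0.21681$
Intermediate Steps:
$Y{\left(W,Z \right)} = 7 Z$ ($Y{\left(W,Z \right)} = 7 Z 1 = 7 Z$)
$\frac{Y{\left(-20,-7 \right)}}{-226} = \frac{7 \left(-7\right)}{-226} = \left(-49\right) \left(- \frac{1}{226}\right) = \frac{49}{226}$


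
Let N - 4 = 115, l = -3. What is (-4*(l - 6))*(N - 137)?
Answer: -648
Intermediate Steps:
N = 119 (N = 4 + 115 = 119)
(-4*(l - 6))*(N - 137) = (-4*(-3 - 6))*(119 - 137) = -4*(-9)*(-18) = 36*(-18) = -648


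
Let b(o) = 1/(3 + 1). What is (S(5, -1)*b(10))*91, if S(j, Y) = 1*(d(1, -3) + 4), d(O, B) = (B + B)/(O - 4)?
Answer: 273/2 ≈ 136.50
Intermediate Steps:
d(O, B) = 2*B/(-4 + O) (d(O, B) = (2*B)/(-4 + O) = 2*B/(-4 + O))
b(o) = 1/4
S(j, Y) = 6 (S(j, Y) = 1*(2*(-3)/(-4 + 1) + 4) = 1*(2*(-3)/(-3) + 4) = 1*(2*(-3)*(-1/3) + 4) = 1*(2 + 4) = 1*6 = 6)
(S(5, -1)*b(10))*91 = (6*(1/4))*91 = (3/2)*91 = 273/2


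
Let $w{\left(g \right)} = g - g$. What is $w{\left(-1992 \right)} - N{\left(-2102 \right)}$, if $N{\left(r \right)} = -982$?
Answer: $982$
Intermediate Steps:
$w{\left(g \right)} = 0$
$w{\left(-1992 \right)} - N{\left(-2102 \right)} = 0 - -982 = 0 + 982 = 982$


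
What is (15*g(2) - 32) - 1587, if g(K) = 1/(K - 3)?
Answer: -1634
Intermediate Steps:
g(K) = 1/(-3 + K)
(15*g(2) - 32) - 1587 = (15/(-3 + 2) - 32) - 1587 = (15/(-1) - 32) - 1587 = (15*(-1) - 32) - 1587 = (-15 - 32) - 1587 = -47 - 1587 = -1634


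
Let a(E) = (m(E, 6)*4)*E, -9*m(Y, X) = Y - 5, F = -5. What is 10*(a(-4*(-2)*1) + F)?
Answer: -470/3 ≈ -156.67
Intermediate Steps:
m(Y, X) = 5/9 - Y/9 (m(Y, X) = -(Y - 5)/9 = -(-5 + Y)/9 = 5/9 - Y/9)
a(E) = E*(20/9 - 4*E/9) (a(E) = ((5/9 - E/9)*4)*E = (20/9 - 4*E/9)*E = E*(20/9 - 4*E/9))
10*(a(-4*(-2)*1) + F) = 10*(4*(-4*(-2)*1)*(5 - (-4*(-2)))/9 - 5) = 10*(4*(8*1)*(5 - 8)/9 - 5) = 10*((4/9)*8*(5 - 1*8) - 5) = 10*((4/9)*8*(5 - 8) - 5) = 10*((4/9)*8*(-3) - 5) = 10*(-32/3 - 5) = 10*(-47/3) = -470/3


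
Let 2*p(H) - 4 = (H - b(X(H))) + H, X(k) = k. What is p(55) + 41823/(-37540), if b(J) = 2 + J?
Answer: 1028067/37540 ≈ 27.386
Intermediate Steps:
p(H) = 1 + H/2 (p(H) = 2 + ((H - (2 + H)) + H)/2 = 2 + ((H + (-2 - H)) + H)/2 = 2 + (-2 + H)/2 = 2 + (-1 + H/2) = 1 + H/2)
p(55) + 41823/(-37540) = (1 + (½)*55) + 41823/(-37540) = (1 + 55/2) + 41823*(-1/37540) = 57/2 - 41823/37540 = 1028067/37540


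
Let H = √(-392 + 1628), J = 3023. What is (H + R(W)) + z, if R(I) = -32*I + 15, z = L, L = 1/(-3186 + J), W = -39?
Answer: 205868/163 + 2*√309 ≈ 1298.2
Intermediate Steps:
H = 2*√309 (H = √1236 = 2*√309 ≈ 35.157)
L = -1/163 (L = 1/(-3186 + 3023) = 1/(-163) = -1/163 ≈ -0.0061350)
z = -1/163 ≈ -0.0061350
R(I) = 15 - 32*I
(H + R(W)) + z = (2*√309 + (15 - 32*(-39))) - 1/163 = (2*√309 + (15 + 1248)) - 1/163 = (2*√309 + 1263) - 1/163 = (1263 + 2*√309) - 1/163 = 205868/163 + 2*√309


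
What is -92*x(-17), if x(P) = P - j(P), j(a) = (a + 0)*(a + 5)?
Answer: 20332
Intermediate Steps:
j(a) = a*(5 + a)
x(P) = P - P*(5 + P)
-92*x(-17) = -(-1564)*(-4 - 1*(-17)) = -(-1564)*(-4 + 17) = -(-1564)*13 = -92*(-221) = 20332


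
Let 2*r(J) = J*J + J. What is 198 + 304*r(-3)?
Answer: 1110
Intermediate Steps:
r(J) = J/2 + J²/2 (r(J) = (J*J + J)/2 = (J² + J)/2 = (J + J²)/2 = J/2 + J²/2)
198 + 304*r(-3) = 198 + 304*((½)*(-3)*(1 - 3)) = 198 + 304*((½)*(-3)*(-2)) = 198 + 304*3 = 198 + 912 = 1110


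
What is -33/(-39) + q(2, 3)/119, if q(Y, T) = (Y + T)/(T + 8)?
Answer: 14464/17017 ≈ 0.84997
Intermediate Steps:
q(Y, T) = (T + Y)/(8 + T)
-33/(-39) + q(2, 3)/119 = -33/(-39) + ((3 + 2)/(8 + 3))/119 = -33*(-1/39) + (5/11)*(1/119) = 11/13 + ((1/11)*5)*(1/119) = 11/13 + (5/11)*(1/119) = 11/13 + 5/1309 = 14464/17017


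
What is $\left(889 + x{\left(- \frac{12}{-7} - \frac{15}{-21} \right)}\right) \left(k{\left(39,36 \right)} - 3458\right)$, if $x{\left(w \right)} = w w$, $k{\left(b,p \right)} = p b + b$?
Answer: $- \frac{88357750}{49} \approx -1.8032 \cdot 10^{6}$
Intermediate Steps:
$k{\left(b,p \right)} = b + b p$ ($k{\left(b,p \right)} = b p + b = b + b p$)
$x{\left(w \right)} = w^{2}$
$\left(889 + x{\left(- \frac{12}{-7} - \frac{15}{-21} \right)}\right) \left(k{\left(39,36 \right)} - 3458\right) = \left(889 + \left(- \frac{12}{-7} - \frac{15}{-21}\right)^{2}\right) \left(39 \left(1 + 36\right) - 3458\right) = \left(889 + \left(\left(-12\right) \left(- \frac{1}{7}\right) - - \frac{5}{7}\right)^{2}\right) \left(39 \cdot 37 - 3458\right) = \left(889 + \left(\frac{12}{7} + \frac{5}{7}\right)^{2}\right) \left(1443 - 3458\right) = \left(889 + \left(\frac{17}{7}\right)^{2}\right) \left(-2015\right) = \left(889 + \frac{289}{49}\right) \left(-2015\right) = \frac{43850}{49} \left(-2015\right) = - \frac{88357750}{49}$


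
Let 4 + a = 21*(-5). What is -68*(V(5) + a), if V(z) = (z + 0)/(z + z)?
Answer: 7378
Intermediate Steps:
V(z) = 1/2 (V(z) = z/((2*z)) = z*(1/(2*z)) = 1/2)
a = -109 (a = -4 + 21*(-5) = -4 - 105 = -109)
-68*(V(5) + a) = -68*(1/2 - 109) = -68*(-217/2) = 7378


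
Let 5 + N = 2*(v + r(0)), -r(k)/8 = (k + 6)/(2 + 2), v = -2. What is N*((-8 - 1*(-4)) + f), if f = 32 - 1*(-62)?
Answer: -2970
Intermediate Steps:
f = 94 (f = 32 + 62 = 94)
r(k) = -12 - 2*k (r(k) = -8*(k + 6)/(2 + 2) = -8*(6 + k)/4 = -8*(3/2 + k/4) = -12 - 2*k)
N = -33 (N = -5 + 2*(-2 + (-12 - 2*0)) = -5 + 2*(-2 + (-12 + 0)) = -5 + 2*(-2 - 12) = -5 + 2*(-14) = -5 - 28 = -33)
N*((-8 - 1*(-4)) + f) = -33*((-8 - 1*(-4)) + 94) = -33*((-8 + 4) + 94) = -33*(-4 + 94) = -33*90 = -2970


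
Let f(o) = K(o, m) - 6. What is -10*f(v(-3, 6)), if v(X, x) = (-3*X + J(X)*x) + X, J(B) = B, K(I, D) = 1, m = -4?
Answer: 50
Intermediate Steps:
v(X, x) = -2*X + X*x (v(X, x) = (-3*X + X*x) + X = -2*X + X*x)
f(o) = -5 (f(o) = 1 - 6 = -5)
-10*f(v(-3, 6)) = -10*(-5) = 50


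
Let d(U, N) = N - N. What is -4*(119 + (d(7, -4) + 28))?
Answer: -588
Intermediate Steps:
d(U, N) = 0
-4*(119 + (d(7, -4) + 28)) = -4*(119 + (0 + 28)) = -4*(119 + 28) = -4*147 = -588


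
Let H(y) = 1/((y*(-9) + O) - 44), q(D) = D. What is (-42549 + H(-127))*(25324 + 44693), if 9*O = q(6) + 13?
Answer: -29523408899877/9910 ≈ -2.9792e+9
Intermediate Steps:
O = 19/9 (O = (6 + 13)/9 = (⅑)*19 = 19/9 ≈ 2.1111)
H(y) = 1/(-377/9 - 9*y) (H(y) = 1/((y*(-9) + 19/9) - 44) = 1/((-9*y + 19/9) - 44) = 1/((19/9 - 9*y) - 44) = 1/(-377/9 - 9*y))
(-42549 + H(-127))*(25324 + 44693) = (-42549 - 9/(377 + 81*(-127)))*(25324 + 44693) = (-42549 - 9/(377 - 10287))*70017 = (-42549 - 9/(-9910))*70017 = (-42549 - 9*(-1/9910))*70017 = (-42549 + 9/9910)*70017 = -421660581/9910*70017 = -29523408899877/9910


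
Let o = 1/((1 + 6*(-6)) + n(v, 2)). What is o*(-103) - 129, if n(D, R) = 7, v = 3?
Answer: -3509/28 ≈ -125.32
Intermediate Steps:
o = -1/28 (o = 1/((1 + 6*(-6)) + 7) = 1/((1 - 36) + 7) = 1/(-35 + 7) = 1/(-28) = -1/28 ≈ -0.035714)
o*(-103) - 129 = -1/28*(-103) - 129 = 103/28 - 129 = -3509/28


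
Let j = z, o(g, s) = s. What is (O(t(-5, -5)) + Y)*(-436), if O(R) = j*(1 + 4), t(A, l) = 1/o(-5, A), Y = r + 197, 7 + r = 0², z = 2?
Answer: -87200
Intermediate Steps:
r = -7 (r = -7 + 0² = -7 + 0 = -7)
j = 2
Y = 190 (Y = -7 + 197 = 190)
t(A, l) = 1/A
O(R) = 10 (O(R) = 2*(1 + 4) = 2*5 = 10)
(O(t(-5, -5)) + Y)*(-436) = (10 + 190)*(-436) = 200*(-436) = -87200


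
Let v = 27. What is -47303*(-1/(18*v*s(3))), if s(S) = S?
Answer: 47303/1458 ≈ 32.444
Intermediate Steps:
-47303*(-1/(18*v*s(3))) = -47303/(-18*3*27) = -47303/((-54*27)) = -47303/(-1458) = -47303*(-1/1458) = 47303/1458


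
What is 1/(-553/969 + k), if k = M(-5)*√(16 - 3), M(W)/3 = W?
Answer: 535857/2746155116 - 14084415*√13/2746155116 ≈ -0.018297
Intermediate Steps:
M(W) = 3*W
k = -15*√13 (k = (3*(-5))*√(16 - 3) = -15*√13 ≈ -54.083)
1/(-553/969 + k) = 1/(-553/969 - 15*√13)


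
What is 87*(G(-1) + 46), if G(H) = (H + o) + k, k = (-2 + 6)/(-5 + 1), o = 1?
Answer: 3915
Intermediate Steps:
k = -1 (k = 4/(-4) = 4*(-1/4) = -1)
G(H) = H (G(H) = (H + 1) - 1 = (1 + H) - 1 = H)
87*(G(-1) + 46) = 87*(-1 + 46) = 87*45 = 3915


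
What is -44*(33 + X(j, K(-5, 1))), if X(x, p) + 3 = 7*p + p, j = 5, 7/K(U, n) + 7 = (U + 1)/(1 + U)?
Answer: -2728/3 ≈ -909.33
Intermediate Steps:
K(U, n) = -7/6 (K(U, n) = 7/(-7 + (U + 1)/(1 + U)) = 7/(-7 + (1 + U)/(1 + U)) = 7/(-7 + 1) = 7/(-6) = 7*(-⅙) = -7/6)
X(x, p) = -3 + 8*p (X(x, p) = -3 + (7*p + p) = -3 + 8*p)
-44*(33 + X(j, K(-5, 1))) = -44*(33 + (-3 + 8*(-7/6))) = -44*(33 + (-3 - 28/3)) = -44*(33 - 37/3) = -44*62/3 = -2728/3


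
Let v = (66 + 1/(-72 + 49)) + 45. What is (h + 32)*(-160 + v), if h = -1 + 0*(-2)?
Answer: -34968/23 ≈ -1520.3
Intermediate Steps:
v = 2552/23 (v = (66 + 1/(-23)) + 45 = (66 - 1/23) + 45 = 1517/23 + 45 = 2552/23 ≈ 110.96)
h = -1 (h = -1 + 0 = -1)
(h + 32)*(-160 + v) = (-1 + 32)*(-160 + 2552/23) = 31*(-1128/23) = -34968/23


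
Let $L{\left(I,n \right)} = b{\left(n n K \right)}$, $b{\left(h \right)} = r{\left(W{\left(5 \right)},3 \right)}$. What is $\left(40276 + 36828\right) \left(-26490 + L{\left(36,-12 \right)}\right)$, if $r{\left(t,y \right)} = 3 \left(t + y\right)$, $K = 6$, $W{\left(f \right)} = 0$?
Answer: $-2041791024$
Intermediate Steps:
$r{\left(t,y \right)} = 3 t + 3 y$
$b{\left(h \right)} = 9$ ($b{\left(h \right)} = 3 \cdot 0 + 3 \cdot 3 = 0 + 9 = 9$)
$L{\left(I,n \right)} = 9$
$\left(40276 + 36828\right) \left(-26490 + L{\left(36,-12 \right)}\right) = \left(40276 + 36828\right) \left(-26490 + 9\right) = 77104 \left(-26481\right) = -2041791024$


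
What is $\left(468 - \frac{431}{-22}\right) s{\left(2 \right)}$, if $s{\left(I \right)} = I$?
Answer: $\frac{10727}{11} \approx 975.18$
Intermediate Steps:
$\left(468 - \frac{431}{-22}\right) s{\left(2 \right)} = \left(468 - \frac{431}{-22}\right) 2 = \left(468 - - \frac{431}{22}\right) 2 = \left(468 + \frac{431}{22}\right) 2 = \frac{10727}{22} \cdot 2 = \frac{10727}{11}$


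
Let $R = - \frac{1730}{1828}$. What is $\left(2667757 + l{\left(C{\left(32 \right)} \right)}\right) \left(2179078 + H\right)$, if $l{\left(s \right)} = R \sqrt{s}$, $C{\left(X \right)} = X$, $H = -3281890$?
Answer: $-2942034432684 + \frac{1907864760 \sqrt{2}}{457} \approx -2.942 \cdot 10^{12}$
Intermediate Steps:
$R = - \frac{865}{914}$ ($R = \left(-1730\right) \frac{1}{1828} = - \frac{865}{914} \approx -0.94639$)
$l{\left(s \right)} = - \frac{865 \sqrt{s}}{914}$
$\left(2667757 + l{\left(C{\left(32 \right)} \right)}\right) \left(2179078 + H\right) = \left(2667757 - \frac{865 \sqrt{32}}{914}\right) \left(2179078 - 3281890\right) = \left(2667757 - \frac{865 \cdot 4 \sqrt{2}}{914}\right) \left(-1102812\right) = \left(2667757 - \frac{1730 \sqrt{2}}{457}\right) \left(-1102812\right) = -2942034432684 + \frac{1907864760 \sqrt{2}}{457}$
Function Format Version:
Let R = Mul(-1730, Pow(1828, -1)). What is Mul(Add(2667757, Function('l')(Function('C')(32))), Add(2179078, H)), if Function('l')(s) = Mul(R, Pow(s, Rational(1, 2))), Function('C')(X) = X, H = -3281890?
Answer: Add(-2942034432684, Mul(Rational(1907864760, 457), Pow(2, Rational(1, 2)))) ≈ -2.9420e+12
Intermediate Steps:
R = Rational(-865, 914) (R = Mul(-1730, Rational(1, 1828)) = Rational(-865, 914) ≈ -0.94639)
Function('l')(s) = Mul(Rational(-865, 914), Pow(s, Rational(1, 2)))
Mul(Add(2667757, Function('l')(Function('C')(32))), Add(2179078, H)) = Mul(Add(2667757, Mul(Rational(-865, 914), Pow(32, Rational(1, 2)))), Add(2179078, -3281890)) = Mul(Add(2667757, Mul(Rational(-865, 914), Mul(4, Pow(2, Rational(1, 2))))), -1102812) = Mul(Add(2667757, Mul(Rational(-1730, 457), Pow(2, Rational(1, 2)))), -1102812) = Add(-2942034432684, Mul(Rational(1907864760, 457), Pow(2, Rational(1, 2))))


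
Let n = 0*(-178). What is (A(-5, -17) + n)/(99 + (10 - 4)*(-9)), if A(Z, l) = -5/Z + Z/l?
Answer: 22/765 ≈ 0.028758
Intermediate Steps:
n = 0
(A(-5, -17) + n)/(99 + (10 - 4)*(-9)) = ((-5/(-5) - 5/(-17)) + 0)/(99 + (10 - 4)*(-9)) = ((-5*(-⅕) - 5*(-1/17)) + 0)/(99 + 6*(-9)) = ((1 + 5/17) + 0)/(99 - 54) = (22/17 + 0)/45 = (22/17)*(1/45) = 22/765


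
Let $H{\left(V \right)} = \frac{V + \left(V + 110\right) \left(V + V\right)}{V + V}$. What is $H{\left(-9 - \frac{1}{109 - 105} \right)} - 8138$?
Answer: $- \frac{32147}{4} \approx -8036.8$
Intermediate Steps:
$H{\left(V \right)} = \frac{V + 2 V \left(110 + V\right)}{2 V}$ ($H{\left(V \right)} = \frac{V + \left(110 + V\right) 2 V}{2 V} = \left(V + 2 V \left(110 + V\right)\right) \frac{1}{2 V} = \frac{V + 2 V \left(110 + V\right)}{2 V}$)
$H{\left(-9 - \frac{1}{109 - 105} \right)} - 8138 = \left(\frac{221}{2} - \left(9 + \frac{1}{109 - 105}\right)\right) - 8138 = \left(\frac{221}{2} - \frac{37}{4}\right) - 8138 = \frac{405}{4} - 8138 = - \frac{32147}{4}$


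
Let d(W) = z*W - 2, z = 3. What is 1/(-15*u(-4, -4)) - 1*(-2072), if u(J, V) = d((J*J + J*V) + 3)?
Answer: 3201239/1545 ≈ 2072.0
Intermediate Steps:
d(W) = -2 + 3*W (d(W) = 3*W - 2 = -2 + 3*W)
u(J, V) = 7 + 3*J² + 3*J*V (u(J, V) = -2 + 3*((J*J + J*V) + 3) = -2 + 3*((J² + J*V) + 3) = -2 + 3*(3 + J² + J*V) = -2 + (9 + 3*J² + 3*J*V) = 7 + 3*J² + 3*J*V)
1/(-15*u(-4, -4)) - 1*(-2072) = 1/(-15*(7 + 3*(-4)² + 3*(-4)*(-4))) - 1*(-2072) = 1/(-15*(7 + 3*16 + 48)) + 2072 = 1/(-15*(7 + 48 + 48)) + 2072 = 1/(-15*103) + 2072 = 1/(-1545) + 2072 = -1/1545 + 2072 = 3201239/1545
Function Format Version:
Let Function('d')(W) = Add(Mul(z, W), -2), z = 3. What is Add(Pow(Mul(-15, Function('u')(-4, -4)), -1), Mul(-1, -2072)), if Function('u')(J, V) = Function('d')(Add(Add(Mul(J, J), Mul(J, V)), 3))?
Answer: Rational(3201239, 1545) ≈ 2072.0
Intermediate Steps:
Function('d')(W) = Add(-2, Mul(3, W)) (Function('d')(W) = Add(Mul(3, W), -2) = Add(-2, Mul(3, W)))
Function('u')(J, V) = Add(7, Mul(3, Pow(J, 2)), Mul(3, J, V)) (Function('u')(J, V) = Add(-2, Mul(3, Add(Add(Mul(J, J), Mul(J, V)), 3))) = Add(-2, Mul(3, Add(Add(Pow(J, 2), Mul(J, V)), 3))) = Add(-2, Mul(3, Add(3, Pow(J, 2), Mul(J, V)))) = Add(-2, Add(9, Mul(3, Pow(J, 2)), Mul(3, J, V))) = Add(7, Mul(3, Pow(J, 2)), Mul(3, J, V)))
Add(Pow(Mul(-15, Function('u')(-4, -4)), -1), Mul(-1, -2072)) = Add(Pow(Mul(-15, Add(7, Mul(3, Pow(-4, 2)), Mul(3, -4, -4))), -1), Mul(-1, -2072)) = Add(Pow(Mul(-15, Add(7, Mul(3, 16), 48)), -1), 2072) = Add(Pow(Mul(-15, Add(7, 48, 48)), -1), 2072) = Add(Pow(Mul(-15, 103), -1), 2072) = Add(Pow(-1545, -1), 2072) = Add(Rational(-1, 1545), 2072) = Rational(3201239, 1545)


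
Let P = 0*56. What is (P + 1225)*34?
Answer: 41650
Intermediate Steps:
P = 0
(P + 1225)*34 = (0 + 1225)*34 = 1225*34 = 41650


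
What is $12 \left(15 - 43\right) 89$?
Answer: $-29904$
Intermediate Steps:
$12 \left(15 - 43\right) 89 = 12 \left(-28\right) 89 = \left(-336\right) 89 = -29904$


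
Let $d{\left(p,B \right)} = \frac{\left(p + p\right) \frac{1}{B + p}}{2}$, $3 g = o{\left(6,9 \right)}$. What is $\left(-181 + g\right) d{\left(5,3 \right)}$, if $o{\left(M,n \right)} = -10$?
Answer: $- \frac{2765}{24} \approx -115.21$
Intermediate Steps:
$g = - \frac{10}{3}$ ($g = \frac{1}{3} \left(-10\right) = - \frac{10}{3} \approx -3.3333$)
$d{\left(p,B \right)} = \frac{p}{B + p}$ ($d{\left(p,B \right)} = \frac{2 p}{B + p} \frac{1}{2} = \frac{p}{B + p}$)
$\left(-181 + g\right) d{\left(5,3 \right)} = \left(-181 - \frac{10}{3}\right) \frac{5}{3 + 5} = - \frac{553 \cdot \frac{5}{8}}{3} = - \frac{553 \cdot 5 \cdot \frac{1}{8}}{3} = \left(- \frac{553}{3}\right) \frac{5}{8} = - \frac{2765}{24}$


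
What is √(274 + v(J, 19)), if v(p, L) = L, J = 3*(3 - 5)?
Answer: √293 ≈ 17.117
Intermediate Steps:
J = -6 (J = 3*(-2) = -6)
√(274 + v(J, 19)) = √(274 + 19) = √293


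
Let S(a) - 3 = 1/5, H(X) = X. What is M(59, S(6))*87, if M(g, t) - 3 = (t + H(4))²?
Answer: 119277/25 ≈ 4771.1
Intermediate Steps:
S(a) = 16/5 (S(a) = 3 + 1/5 = 3 + ⅕ = 16/5)
M(g, t) = 3 + (4 + t)² (M(g, t) = 3 + (t + 4)² = 3 + (4 + t)²)
M(59, S(6))*87 = (3 + (4 + 16/5)²)*87 = (3 + (36/5)²)*87 = (3 + 1296/25)*87 = (1371/25)*87 = 119277/25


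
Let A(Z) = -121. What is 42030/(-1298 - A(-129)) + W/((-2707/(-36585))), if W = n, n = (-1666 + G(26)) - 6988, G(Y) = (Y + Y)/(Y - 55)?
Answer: -10812271365900/92398031 ≈ -1.1702e+5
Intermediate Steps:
G(Y) = 2*Y/(-55 + Y) (G(Y) = (2*Y)/(-55 + Y) = 2*Y/(-55 + Y))
n = -251018/29 (n = (-1666 + 2*26/(-55 + 26)) - 6988 = (-1666 + 2*26/(-29)) - 6988 = (-1666 + 2*26*(-1/29)) - 6988 = (-1666 - 52/29) - 6988 = -48366/29 - 6988 = -251018/29 ≈ -8655.8)
W = -251018/29 ≈ -8655.8
42030/(-1298 - A(-129)) + W/((-2707/(-36585))) = 42030/(-1298 - 1*(-121)) - 251018/(29*((-2707/(-36585)))) = 42030/(-1298 + 121) - 251018/(29*((-2707*(-1/36585)))) = 42030/(-1177) - 251018/(29*2707/36585) = 42030*(-1/1177) - 251018/29*36585/2707 = -42030/1177 - 9183493530/78503 = -10812271365900/92398031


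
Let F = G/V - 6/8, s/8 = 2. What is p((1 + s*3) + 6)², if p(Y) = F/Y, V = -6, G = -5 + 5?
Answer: 9/48400 ≈ 0.00018595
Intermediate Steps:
s = 16 (s = 8*2 = 16)
G = 0
F = -¾ (F = 0/(-6) - 6/8 = 0*(-⅙) - 6*⅛ = 0 - ¾ = -¾ ≈ -0.75000)
p(Y) = -3/(4*Y)
p((1 + s*3) + 6)² = (-3/(4*((1 + 16*3) + 6)))² = (-3/(4*((1 + 48) + 6)))² = (-3/(4*(49 + 6)))² = (-¾/55)² = (-¾*1/55)² = (-3/220)² = 9/48400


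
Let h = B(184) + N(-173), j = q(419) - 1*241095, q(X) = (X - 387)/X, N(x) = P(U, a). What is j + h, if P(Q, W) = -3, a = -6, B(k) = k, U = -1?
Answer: -100942934/419 ≈ -2.4091e+5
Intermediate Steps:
N(x) = -3
q(X) = (-387 + X)/X
j = -101018773/419 (j = (-387 + 419)/419 - 1*241095 = (1/419)*32 - 241095 = 32/419 - 241095 = -101018773/419 ≈ -2.4110e+5)
h = 181 (h = 184 - 3 = 181)
j + h = -101018773/419 + 181 = -100942934/419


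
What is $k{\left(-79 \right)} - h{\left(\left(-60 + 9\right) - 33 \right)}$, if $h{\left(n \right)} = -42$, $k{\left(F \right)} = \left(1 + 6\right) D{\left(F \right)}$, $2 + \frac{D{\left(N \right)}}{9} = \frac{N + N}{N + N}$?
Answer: $-21$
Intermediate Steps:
$D{\left(N \right)} = -9$ ($D{\left(N \right)} = -18 + 9 \frac{N + N}{N + N} = -18 + 9 \frac{2 N}{2 N} = -18 + 9 \cdot 2 N \frac{1}{2 N} = -18 + 9 \cdot 1 = -18 + 9 = -9$)
$k{\left(F \right)} = -63$ ($k{\left(F \right)} = \left(1 + 6\right) \left(-9\right) = 7 \left(-9\right) = -63$)
$k{\left(-79 \right)} - h{\left(\left(-60 + 9\right) - 33 \right)} = -63 - -42 = -63 + 42 = -21$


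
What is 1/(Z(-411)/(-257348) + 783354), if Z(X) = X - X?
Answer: 1/783354 ≈ 1.2766e-6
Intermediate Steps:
Z(X) = 0
1/(Z(-411)/(-257348) + 783354) = 1/(0/(-257348) + 783354) = 1/(0*(-1/257348) + 783354) = 1/(0 + 783354) = 1/783354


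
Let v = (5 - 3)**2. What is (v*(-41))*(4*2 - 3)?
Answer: -820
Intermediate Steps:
v = 4 (v = 2**2 = 4)
(v*(-41))*(4*2 - 3) = (4*(-41))*(4*2 - 3) = -164*(8 - 3) = -164*5 = -820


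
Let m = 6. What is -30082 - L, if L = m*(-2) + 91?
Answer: -30161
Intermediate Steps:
L = 79 (L = 6*(-2) + 91 = -12 + 91 = 79)
-30082 - L = -30082 - 1*79 = -30082 - 79 = -30161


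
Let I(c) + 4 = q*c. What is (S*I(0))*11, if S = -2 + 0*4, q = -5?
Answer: 88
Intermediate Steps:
I(c) = -4 - 5*c
S = -2 (S = -2 + 0 = -2)
(S*I(0))*11 = -2*(-4 - 5*0)*11 = -2*(-4 + 0)*11 = -2*(-4)*11 = 8*11 = 88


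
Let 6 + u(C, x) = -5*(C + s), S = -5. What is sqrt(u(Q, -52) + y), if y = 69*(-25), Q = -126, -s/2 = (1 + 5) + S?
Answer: I*sqrt(1091) ≈ 33.03*I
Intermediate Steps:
s = -2 (s = -2*((1 + 5) - 5) = -2*(6 - 5) = -2*1 = -2)
y = -1725
u(C, x) = 4 - 5*C (u(C, x) = -6 - 5*(C - 2) = -6 - 5*(-2 + C) = -6 + (10 - 5*C) = 4 - 5*C)
sqrt(u(Q, -52) + y) = sqrt((4 - 5*(-126)) - 1725) = sqrt((4 + 630) - 1725) = sqrt(634 - 1725) = sqrt(-1091) = I*sqrt(1091)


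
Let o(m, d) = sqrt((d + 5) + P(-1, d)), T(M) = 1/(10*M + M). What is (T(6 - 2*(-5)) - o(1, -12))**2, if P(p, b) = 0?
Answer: (1 - 176*I*sqrt(7))**2/30976 ≈ -7.0 - 0.030065*I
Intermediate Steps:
T(M) = 1/(11*M)
o(m, d) = sqrt(5 + d) (o(m, d) = sqrt((d + 5) + 0) = sqrt((5 + d) + 0) = sqrt(5 + d))
(T(6 - 2*(-5)) - o(1, -12))**2 = (1/(11*(6 - 2*(-5))) - sqrt(5 - 12))**2 = (1/(11*(6 + 10)) - sqrt(-7))**2 = ((1/11)/16 - I*sqrt(7))**2 = ((1/11)*(1/16) - I*sqrt(7))**2 = (1/176 - I*sqrt(7))**2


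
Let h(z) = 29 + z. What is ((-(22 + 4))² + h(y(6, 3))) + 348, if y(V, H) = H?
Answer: 1056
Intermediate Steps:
((-(22 + 4))² + h(y(6, 3))) + 348 = ((-(22 + 4))² + (29 + 3)) + 348 = ((-1*26)² + 32) + 348 = ((-26)² + 32) + 348 = (676 + 32) + 348 = 708 + 348 = 1056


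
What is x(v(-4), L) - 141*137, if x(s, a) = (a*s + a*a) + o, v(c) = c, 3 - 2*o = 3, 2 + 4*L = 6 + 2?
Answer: -77283/4 ≈ -19321.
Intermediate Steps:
L = 3/2 (L = -½ + (6 + 2)/4 = -½ + (¼)*8 = -½ + 2 = 3/2 ≈ 1.5000)
o = 0 (o = 3/2 - ½*3 = 3/2 - 3/2 = 0)
x(s, a) = a² + a*s (x(s, a) = (a*s + a*a) + 0 = (a*s + a²) + 0 = (a² + a*s) + 0 = a² + a*s)
x(v(-4), L) - 141*137 = 3*(3/2 - 4)/2 - 141*137 = (3/2)*(-5/2) - 19317 = -15/4 - 19317 = -77283/4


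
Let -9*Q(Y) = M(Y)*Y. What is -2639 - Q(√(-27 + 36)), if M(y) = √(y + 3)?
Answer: -2639 + √6/3 ≈ -2638.2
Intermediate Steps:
M(y) = √(3 + y)
Q(Y) = -Y*√(3 + Y)/9 (Q(Y) = -√(3 + Y)*Y/9 = -Y*√(3 + Y)/9)
-2639 - Q(√(-27 + 36)) = -2639 - (-1)*√(-27 + 36)*√(3 + √(-27 + 36))/9 = -2639 - (-1)*√9*√(3 + √9)/9 = -2639 - (-1)*3*√(3 + 3)/9 = -2639 - (-1)*3*√6/9 = -2639 - (-1)*√6/3 = -2639 + √6/3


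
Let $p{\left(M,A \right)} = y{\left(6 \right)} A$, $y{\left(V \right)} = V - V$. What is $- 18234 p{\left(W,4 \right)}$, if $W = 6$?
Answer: $0$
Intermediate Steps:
$y{\left(V \right)} = 0$
$p{\left(M,A \right)} = 0$ ($p{\left(M,A \right)} = 0 A = 0$)
$- 18234 p{\left(W,4 \right)} = \left(-18234\right) 0 = 0$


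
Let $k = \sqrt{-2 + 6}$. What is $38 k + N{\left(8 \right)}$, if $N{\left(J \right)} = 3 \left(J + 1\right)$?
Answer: $103$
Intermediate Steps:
$N{\left(J \right)} = 3 + 3 J$ ($N{\left(J \right)} = 3 \left(1 + J\right) = 3 + 3 J$)
$k = 2$ ($k = \sqrt{4} = 2$)
$38 k + N{\left(8 \right)} = 38 \cdot 2 + \left(3 + 3 \cdot 8\right) = 76 + \left(3 + 24\right) = 76 + 27 = 103$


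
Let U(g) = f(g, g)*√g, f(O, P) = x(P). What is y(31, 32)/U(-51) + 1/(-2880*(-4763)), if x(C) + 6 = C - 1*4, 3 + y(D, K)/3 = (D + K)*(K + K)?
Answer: 1/13717440 + 237*I*√51/61 ≈ 7.29e-8 + 27.746*I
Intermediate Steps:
y(D, K) = -9 + 6*K*(D + K) (y(D, K) = -9 + 3*((D + K)*(K + K)) = -9 + 3*((D + K)*(2*K)) = -9 + 3*(2*K*(D + K)) = -9 + 6*K*(D + K))
x(C) = -10 + C (x(C) = -6 + (C - 1*4) = -6 + (C - 4) = -6 + (-4 + C) = -10 + C)
f(O, P) = -10 + P
U(g) = √g*(-10 + g) (U(g) = (-10 + g)*√g = √g*(-10 + g))
y(31, 32)/U(-51) + 1/(-2880*(-4763)) = (-9 + 6*32² + 6*31*32)/((√(-51)*(-10 - 51))) + 1/(-2880*(-4763)) = (-9 + 6*1024 + 5952)/(((I*√51)*(-61))) - 1/2880*(-1/4763) = (-9 + 6144 + 5952)/((-61*I*√51)) + 1/13717440 = 12087*(I*√51/3111) + 1/13717440 = 237*I*√51/61 + 1/13717440 = 1/13717440 + 237*I*√51/61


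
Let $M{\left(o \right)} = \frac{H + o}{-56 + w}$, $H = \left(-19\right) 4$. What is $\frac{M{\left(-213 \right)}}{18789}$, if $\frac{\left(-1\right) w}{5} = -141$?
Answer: $- \frac{289}{12194061} \approx -2.37 \cdot 10^{-5}$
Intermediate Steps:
$H = -76$
$w = 705$ ($w = \left(-5\right) \left(-141\right) = 705$)
$M{\left(o \right)} = - \frac{76}{649} + \frac{o}{649}$ ($M{\left(o \right)} = \frac{-76 + o}{-56 + 705} = \frac{-76 + o}{649} = \left(-76 + o\right) \frac{1}{649} = - \frac{76}{649} + \frac{o}{649}$)
$\frac{M{\left(-213 \right)}}{18789} = \frac{- \frac{76}{649} + \frac{1}{649} \left(-213\right)}{18789} = \left(- \frac{76}{649} - \frac{213}{649}\right) \frac{1}{18789} = \left(- \frac{289}{649}\right) \frac{1}{18789} = - \frac{289}{12194061}$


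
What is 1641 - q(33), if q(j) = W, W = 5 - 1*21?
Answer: 1657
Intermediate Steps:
W = -16 (W = 5 - 21 = -16)
q(j) = -16
1641 - q(33) = 1641 - 1*(-16) = 1641 + 16 = 1657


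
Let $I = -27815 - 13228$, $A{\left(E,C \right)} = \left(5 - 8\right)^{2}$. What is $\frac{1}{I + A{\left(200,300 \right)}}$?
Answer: $- \frac{1}{41034} \approx -2.437 \cdot 10^{-5}$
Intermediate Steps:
$A{\left(E,C \right)} = 9$ ($A{\left(E,C \right)} = \left(-3\right)^{2} = 9$)
$I = -41043$ ($I = -27815 - 13228 = -41043$)
$\frac{1}{I + A{\left(200,300 \right)}} = \frac{1}{-41043 + 9} = \frac{1}{-41034} = - \frac{1}{41034}$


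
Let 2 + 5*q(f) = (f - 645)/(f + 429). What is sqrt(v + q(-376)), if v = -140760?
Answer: I*sqrt(9885169655)/265 ≈ 375.19*I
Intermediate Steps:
q(f) = -2/5 + (-645 + f)/(5*(429 + f)) (q(f) = -2/5 + ((f - 645)/(f + 429))/5 = -2/5 + ((-645 + f)/(429 + f))/5 = -2/5 + (-645 + f)/(5*(429 + f)))
sqrt(v + q(-376)) = sqrt(-140760 + (-1503 - 1*(-376))/(5*(429 - 376))) = sqrt(-140760 + (1/5)*(-1503 + 376)/53) = sqrt(-140760 + (1/5)*(1/53)*(-1127)) = sqrt(-140760 - 1127/265) = sqrt(-37302527/265) = I*sqrt(9885169655)/265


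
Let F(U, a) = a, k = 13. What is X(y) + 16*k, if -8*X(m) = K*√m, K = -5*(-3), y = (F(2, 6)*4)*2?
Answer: 208 - 15*√3/2 ≈ 195.01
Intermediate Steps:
y = 48 (y = (6*4)*2 = 24*2 = 48)
K = 15
X(m) = -15*√m/8
X(y) + 16*k = -15*√3/2 + 16*13 = -15*√3/2 + 208 = 208 - 15*√3/2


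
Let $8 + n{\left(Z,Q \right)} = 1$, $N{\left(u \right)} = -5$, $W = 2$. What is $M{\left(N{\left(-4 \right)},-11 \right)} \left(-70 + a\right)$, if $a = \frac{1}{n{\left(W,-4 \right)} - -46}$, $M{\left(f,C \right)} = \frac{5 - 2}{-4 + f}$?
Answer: $\frac{2729}{117} \approx 23.325$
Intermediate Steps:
$n{\left(Z,Q \right)} = -7$ ($n{\left(Z,Q \right)} = -8 + 1 = -7$)
$M{\left(f,C \right)} = \frac{3}{-4 + f}$
$a = \frac{1}{39}$ ($a = \frac{1}{-7 - -46} = \frac{1}{-7 + 46} = \frac{1}{39} \approx 0.025641$)
$M{\left(N{\left(-4 \right)},-11 \right)} \left(-70 + a\right) = \frac{3}{-4 - 5} \left(-70 + \frac{1}{39}\right) = \frac{3}{-9} \left(- \frac{2729}{39}\right) = 3 \left(- \frac{1}{9}\right) \left(- \frac{2729}{39}\right) = \left(- \frac{1}{3}\right) \left(- \frac{2729}{39}\right) = \frac{2729}{117}$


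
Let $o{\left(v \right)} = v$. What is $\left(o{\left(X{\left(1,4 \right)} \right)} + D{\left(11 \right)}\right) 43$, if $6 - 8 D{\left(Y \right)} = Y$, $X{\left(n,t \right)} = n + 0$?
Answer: $\frac{129}{8} \approx 16.125$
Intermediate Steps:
$X{\left(n,t \right)} = n$
$D{\left(Y \right)} = \frac{3}{4} - \frac{Y}{8}$
$\left(o{\left(X{\left(1,4 \right)} \right)} + D{\left(11 \right)}\right) 43 = \left(1 + \left(\frac{3}{4} - \frac{11}{8}\right)\right) 43 = \left(1 - \frac{5}{8}\right) 43 = \frac{3}{8} \cdot 43 = \frac{129}{8}$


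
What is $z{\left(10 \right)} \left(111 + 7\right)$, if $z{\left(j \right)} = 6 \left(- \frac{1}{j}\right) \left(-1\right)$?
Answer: $\frac{354}{5} \approx 70.8$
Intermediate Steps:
$z{\left(j \right)} = \frac{6}{j}$ ($z{\left(j \right)} = - \frac{6}{j} \left(-1\right) = \frac{6}{j}$)
$z{\left(10 \right)} \left(111 + 7\right) = \frac{6}{10} \left(111 + 7\right) = 6 \cdot \frac{1}{10} \cdot 118 = \frac{3}{5} \cdot 118 = \frac{354}{5}$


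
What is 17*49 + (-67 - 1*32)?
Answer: 734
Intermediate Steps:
17*49 + (-67 - 1*32) = 833 + (-67 - 32) = 833 - 99 = 734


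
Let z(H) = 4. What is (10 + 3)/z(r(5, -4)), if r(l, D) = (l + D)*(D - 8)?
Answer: 13/4 ≈ 3.2500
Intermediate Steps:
r(l, D) = (-8 + D)*(D + l) (r(l, D) = (D + l)*(-8 + D) = (-8 + D)*(D + l))
(10 + 3)/z(r(5, -4)) = (10 + 3)/4 = 13*(1/4) = 13/4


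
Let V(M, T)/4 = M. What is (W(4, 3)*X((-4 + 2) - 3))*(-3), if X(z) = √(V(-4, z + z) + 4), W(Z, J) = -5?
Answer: 30*I*√3 ≈ 51.962*I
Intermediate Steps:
V(M, T) = 4*M
X(z) = 2*I*√3 (X(z) = √(4*(-4) + 4) = √(-16 + 4) = √(-12) = 2*I*√3)
(W(4, 3)*X((-4 + 2) - 3))*(-3) = -10*I*√3*(-3) = 30*I*√3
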